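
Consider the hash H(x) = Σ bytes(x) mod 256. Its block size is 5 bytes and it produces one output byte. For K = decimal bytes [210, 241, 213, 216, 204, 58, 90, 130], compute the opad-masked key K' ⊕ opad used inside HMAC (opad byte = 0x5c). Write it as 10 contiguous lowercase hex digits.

0e5c5c5c5c

Key decimal bytes [210, 241, 213, 216, 204, 58, 90, 130] = d2 f1 d5 d8 cc 3a 5a 82 is 8 bytes > B = 5, so hash it first: H(key) = 52, then zero-pad to 5 bytes: K' = 52 00 00 00 00.
XOR each byte with 0x5c: 52⊕5c=0e, 00⊕5c=5c, 00⊕5c=5c, 00⊕5c=5c, 00⊕5c=5c.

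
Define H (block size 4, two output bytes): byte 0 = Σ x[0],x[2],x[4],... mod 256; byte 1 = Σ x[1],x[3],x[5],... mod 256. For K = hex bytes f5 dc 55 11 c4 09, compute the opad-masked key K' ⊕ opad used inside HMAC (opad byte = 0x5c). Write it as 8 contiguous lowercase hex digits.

Key hex bytes f5 dc 55 11 c4 09 is 6 bytes > B = 4, so hash it first: H(key) = 0e f6, then zero-pad to 4 bytes: K' = 0e f6 00 00.
XOR each byte with 0x5c: 0e⊕5c=52, f6⊕5c=aa, 00⊕5c=5c, 00⊕5c=5c.

52aa5c5c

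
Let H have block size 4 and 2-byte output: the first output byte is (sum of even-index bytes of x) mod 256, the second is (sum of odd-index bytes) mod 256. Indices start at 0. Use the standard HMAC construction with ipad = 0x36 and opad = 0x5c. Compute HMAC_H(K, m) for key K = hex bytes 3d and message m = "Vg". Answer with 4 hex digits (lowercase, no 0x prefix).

Key hex bytes 3d is 1 byte ≤ B = 4; zero-pad to 4 bytes: K' = 3d 00 00 00.
K' ⊕ ipad = 0b 36 36 36.  K' ⊕ opad = 61 5c 5c 5c.
Inner input = (K'⊕ipad) ∥ m = 0b 36 36 36 ∥ 56 67.
Inner hash: even-index sum = 151 mod 256 = 151; odd-index sum = 211 mod 256 = 211 → 97 d3.
Outer input = (K'⊕opad) ∥ inner = 61 5c 5c 5c ∥ 97 d3.
Outer hash (tag): even-index sum = 340 mod 256 = 84; odd-index sum = 395 mod 256 = 139 → 54 8b.

548b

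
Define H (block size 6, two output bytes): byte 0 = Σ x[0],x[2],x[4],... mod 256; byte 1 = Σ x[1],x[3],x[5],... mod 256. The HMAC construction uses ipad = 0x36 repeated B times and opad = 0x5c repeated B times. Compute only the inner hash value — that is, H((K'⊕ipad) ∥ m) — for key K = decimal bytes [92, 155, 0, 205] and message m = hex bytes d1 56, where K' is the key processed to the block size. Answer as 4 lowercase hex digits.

a734

Key decimal bytes [92, 155, 0, 205] = 5c 9b 00 cd is 4 bytes ≤ B = 6; zero-pad to 6 bytes: K' = 5c 9b 00 cd 00 00.
K' ⊕ ipad = 6a ad 36 fb 36 36.
Inner input = 6a ad 36 fb 36 36 ∥ d1 56.
Inner hash: even-index sum = 423 mod 256 = 167; odd-index sum = 564 mod 256 = 52 → a7 34.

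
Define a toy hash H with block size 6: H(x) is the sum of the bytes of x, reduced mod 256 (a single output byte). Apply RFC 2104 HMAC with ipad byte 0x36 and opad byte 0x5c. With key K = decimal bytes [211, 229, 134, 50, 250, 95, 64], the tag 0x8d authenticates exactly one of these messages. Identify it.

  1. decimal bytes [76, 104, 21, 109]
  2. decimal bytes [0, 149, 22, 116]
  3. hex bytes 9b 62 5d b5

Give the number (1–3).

2

Key decimal bytes [211, 229, 134, 50, 250, 95, 64] = d3 e5 86 32 fa 5f 40 is 7 bytes > B = 6, so hash it first: H(key) = 09, then zero-pad to 6 bytes: K' = 09 00 00 00 00 00.
K' ⊕ ipad = 3f 36 36 36 36 36; K' ⊕ opad = 55 5c 5c 5c 5c 5c.
m1: inner = H(3f 36 36 36 36 36 4c 68 15 6d) = 83; tag = H(55 5c 5c 5c 5c 5c 83) = a4
m2: inner = H(3f 36 36 36 36 36 00 95 16 74) = 6c; tag = H(55 5c 5c 5c 5c 5c 6c) = 8d ← matches
m3: inner = H(3f 36 36 36 36 36 9b 62 5d b5) = 5c; tag = H(55 5c 5c 5c 5c 5c 5c) = 7d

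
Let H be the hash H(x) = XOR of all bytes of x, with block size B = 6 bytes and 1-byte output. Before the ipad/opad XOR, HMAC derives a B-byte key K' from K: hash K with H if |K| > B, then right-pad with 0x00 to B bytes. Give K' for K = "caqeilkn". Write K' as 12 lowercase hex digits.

|K| = 8 > B = 6, so first hash the key.
H(K): XOR 63⊕61⊕71⊕65⊕69⊕6c⊕6b⊕6e = 16.
Zero-pad H(K) = 16 to 6 bytes: K' = 16 00 00 00 00 00.

160000000000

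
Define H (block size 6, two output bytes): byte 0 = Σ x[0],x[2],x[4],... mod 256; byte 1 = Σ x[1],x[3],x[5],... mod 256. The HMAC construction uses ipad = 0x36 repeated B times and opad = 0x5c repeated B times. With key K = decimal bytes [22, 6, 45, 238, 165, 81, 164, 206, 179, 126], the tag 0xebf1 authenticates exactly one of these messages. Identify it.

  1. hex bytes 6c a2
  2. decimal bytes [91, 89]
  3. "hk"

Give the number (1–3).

Key decimal bytes [22, 6, 45, 238, 165, 81, 164, 206, 179, 126] = 16 06 2d ee a5 51 a4 ce b3 7e is 10 bytes > B = 6, so hash it first: H(key) = 3f 91, then zero-pad to 6 bytes: K' = 3f 91 00 00 00 00.
K' ⊕ ipad = 09 a7 36 36 36 36; K' ⊕ opad = 63 cd 5c 5c 5c 5c.
m1: inner = H(09 a7 36 36 36 36 6c a2) = e1 b5; tag = H(63 cd 5c 5c 5c 5c e1 b5) = fc3a
m2: inner = H(09 a7 36 36 36 36 5b 59) = d0 6c; tag = H(63 cd 5c 5c 5c 5c d0 6c) = ebf1 ← matches
m3: inner = H(09 a7 36 36 36 36 68 6b) = dd 7e; tag = H(63 cd 5c 5c 5c 5c dd 7e) = f803

2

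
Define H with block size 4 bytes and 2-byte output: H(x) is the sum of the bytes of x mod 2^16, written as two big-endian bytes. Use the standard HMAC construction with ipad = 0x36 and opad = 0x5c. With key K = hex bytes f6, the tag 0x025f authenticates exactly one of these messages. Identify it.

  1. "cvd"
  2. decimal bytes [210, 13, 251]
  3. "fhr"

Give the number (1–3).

Key hex bytes f6 is 1 byte ≤ B = 4; zero-pad to 4 bytes: K' = f6 00 00 00.
K' ⊕ ipad = c0 36 36 36; K' ⊕ opad = aa 5c 5c 5c.
m1: inner = H(c0 36 36 36 63 76 64) = 02 9f; tag = H(aa 5c 5c 5c 02 9f) = 025f ← matches
m2: inner = H(c0 36 36 36 d2 0d fb) = 03 3c; tag = H(aa 5c 5c 5c 03 3c) = 01fd
m3: inner = H(c0 36 36 36 66 68 72) = 02 a2; tag = H(aa 5c 5c 5c 02 a2) = 0262

1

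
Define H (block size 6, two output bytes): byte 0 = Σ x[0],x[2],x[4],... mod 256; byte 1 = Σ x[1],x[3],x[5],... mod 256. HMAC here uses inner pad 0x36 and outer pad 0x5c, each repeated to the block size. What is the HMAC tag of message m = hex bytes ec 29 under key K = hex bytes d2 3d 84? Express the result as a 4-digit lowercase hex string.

Key hex bytes d2 3d 84 is 3 bytes ≤ B = 6; zero-pad to 6 bytes: K' = d2 3d 84 00 00 00.
K' ⊕ ipad = e4 0b b2 36 36 36.  K' ⊕ opad = 8e 61 d8 5c 5c 5c.
Inner input = (K'⊕ipad) ∥ m = e4 0b b2 36 36 36 ∥ ec 29.
Inner hash: even-index sum = 696 mod 256 = 184; odd-index sum = 160 mod 256 = 160 → b8 a0.
Outer input = (K'⊕opad) ∥ inner = 8e 61 d8 5c 5c 5c ∥ b8 a0.
Outer hash (tag): even-index sum = 634 mod 256 = 122; odd-index sum = 441 mod 256 = 185 → 7a b9.

7ab9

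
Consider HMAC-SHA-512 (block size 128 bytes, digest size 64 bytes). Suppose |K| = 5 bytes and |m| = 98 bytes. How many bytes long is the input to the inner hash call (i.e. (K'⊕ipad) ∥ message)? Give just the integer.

Key is 5 ≤ 128 bytes, zero-padded: |K'| = 128.
Inner input = (K'⊕ipad) ∥ m → 128 + 98 = 226 bytes.

226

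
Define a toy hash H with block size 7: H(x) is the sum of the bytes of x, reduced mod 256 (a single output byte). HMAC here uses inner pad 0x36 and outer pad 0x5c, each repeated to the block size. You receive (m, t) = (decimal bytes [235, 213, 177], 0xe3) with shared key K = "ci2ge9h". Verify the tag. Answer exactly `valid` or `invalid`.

Key "ci2ge9h" = 63 69 32 67 65 39 68 is exactly B = 7 bytes: K' = 63 69 32 67 65 39 68.
K' ⊕ ipad = 55 5f 04 51 53 0f 5e; K' ⊕ opad = 3f 35 6e 3b 39 65 34.
Inner hash: sum = 85+95+4+81+83+15+94+235+213+177 = 1082; mod 256 = 58 → 3a.
Outer hash (recomputed tag): sum = 63+53+110+59+57+101+52+58 = 553; mod 256 = 41 → 29.
Recomputed tag = 29; claimed = e3 → mismatch.

invalid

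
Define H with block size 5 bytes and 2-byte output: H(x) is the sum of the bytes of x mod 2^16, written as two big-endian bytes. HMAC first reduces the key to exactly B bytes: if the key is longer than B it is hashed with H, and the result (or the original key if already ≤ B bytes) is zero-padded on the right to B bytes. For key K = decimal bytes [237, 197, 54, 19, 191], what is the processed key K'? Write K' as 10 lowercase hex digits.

Key decimal bytes [237, 197, 54, 19, 191] = ed c5 36 13 bf is exactly B = 5 bytes: K' = ed c5 36 13 bf.

edc53613bf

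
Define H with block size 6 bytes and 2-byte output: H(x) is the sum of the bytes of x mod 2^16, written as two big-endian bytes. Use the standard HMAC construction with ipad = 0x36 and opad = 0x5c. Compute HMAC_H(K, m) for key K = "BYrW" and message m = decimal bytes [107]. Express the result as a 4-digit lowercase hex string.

0175

Key "BYrW" = 42 59 72 57 is 4 bytes ≤ B = 6; zero-pad to 6 bytes: K' = 42 59 72 57 00 00.
K' ⊕ ipad = 74 6f 44 61 36 36.  K' ⊕ opad = 1e 05 2e 0b 5c 5c.
Inner input = (K'⊕ipad) ∥ m = 74 6f 44 61 36 36 ∥ 6b.
Inner hash: sum = 116+111+68+97+54+54+107 = 607 → 02 5f.
Outer input = (K'⊕opad) ∥ inner = 1e 05 2e 0b 5c 5c ∥ 02 5f.
Outer hash (tag): sum = 30+5+46+11+92+92+2+95 = 373 → 01 75.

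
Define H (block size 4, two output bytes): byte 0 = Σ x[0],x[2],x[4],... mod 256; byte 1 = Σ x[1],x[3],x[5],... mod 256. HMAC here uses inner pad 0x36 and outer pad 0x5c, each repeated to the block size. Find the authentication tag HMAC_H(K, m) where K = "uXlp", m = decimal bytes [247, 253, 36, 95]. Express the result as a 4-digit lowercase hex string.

1140

Key "uXlp" = 75 58 6c 70 is exactly B = 4 bytes: K' = 75 58 6c 70.
K' ⊕ ipad = 43 6e 5a 46.  K' ⊕ opad = 29 04 30 2c.
Inner input = (K'⊕ipad) ∥ m = 43 6e 5a 46 ∥ f7 fd 24 5f.
Inner hash: even-index sum = 440 mod 256 = 184; odd-index sum = 528 mod 256 = 16 → b8 10.
Outer input = (K'⊕opad) ∥ inner = 29 04 30 2c ∥ b8 10.
Outer hash (tag): even-index sum = 273 mod 256 = 17; odd-index sum = 64 mod 256 = 64 → 11 40.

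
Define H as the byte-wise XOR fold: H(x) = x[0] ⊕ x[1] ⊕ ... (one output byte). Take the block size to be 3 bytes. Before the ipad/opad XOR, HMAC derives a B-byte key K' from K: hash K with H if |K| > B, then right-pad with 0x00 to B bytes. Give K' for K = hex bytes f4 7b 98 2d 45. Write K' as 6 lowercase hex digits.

|K| = 5 > B = 3, so first hash the key.
H(K): XOR f4⊕7b⊕98⊕2d⊕45 = 7f.
Zero-pad H(K) = 7f to 3 bytes: K' = 7f 00 00.

7f0000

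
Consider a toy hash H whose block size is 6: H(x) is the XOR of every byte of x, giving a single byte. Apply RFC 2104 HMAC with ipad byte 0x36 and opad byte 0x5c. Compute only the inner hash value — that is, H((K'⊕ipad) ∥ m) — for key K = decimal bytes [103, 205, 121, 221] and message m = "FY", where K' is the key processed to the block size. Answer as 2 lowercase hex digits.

11

Key decimal bytes [103, 205, 121, 221] = 67 cd 79 dd is 4 bytes ≤ B = 6; zero-pad to 6 bytes: K' = 67 cd 79 dd 00 00.
K' ⊕ ipad = 51 fb 4f eb 36 36.
Inner input = 51 fb 4f eb 36 36 ∥ 46 59.
Inner hash: XOR 51⊕fb⊕4f⊕eb⊕36⊕36⊕46⊕59 = 11.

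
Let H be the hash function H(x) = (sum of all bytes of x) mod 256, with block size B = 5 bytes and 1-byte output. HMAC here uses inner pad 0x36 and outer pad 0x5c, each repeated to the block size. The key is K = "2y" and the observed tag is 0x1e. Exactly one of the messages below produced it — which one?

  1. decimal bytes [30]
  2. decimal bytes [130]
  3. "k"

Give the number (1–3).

2

Key "2y" = 32 79 is 2 bytes ≤ B = 5; zero-pad to 5 bytes: K' = 32 79 00 00 00.
K' ⊕ ipad = 04 4f 36 36 36; K' ⊕ opad = 6e 25 5c 5c 5c.
m1: inner = H(04 4f 36 36 36 1e) = 13; tag = H(6e 25 5c 5c 5c 13) = ba
m2: inner = H(04 4f 36 36 36 82) = 77; tag = H(6e 25 5c 5c 5c 77) = 1e ← matches
m3: inner = H(04 4f 36 36 36 6b) = 60; tag = H(6e 25 5c 5c 5c 60) = 07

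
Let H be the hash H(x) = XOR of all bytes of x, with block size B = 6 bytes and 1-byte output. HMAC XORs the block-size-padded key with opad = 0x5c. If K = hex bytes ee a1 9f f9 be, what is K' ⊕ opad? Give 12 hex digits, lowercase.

b2fdc3a5e25c

Key hex bytes ee a1 9f f9 be is 5 bytes ≤ B = 6; zero-pad to 6 bytes: K' = ee a1 9f f9 be 00.
XOR each byte with 0x5c: ee⊕5c=b2, a1⊕5c=fd, 9f⊕5c=c3, f9⊕5c=a5, be⊕5c=e2, 00⊕5c=5c.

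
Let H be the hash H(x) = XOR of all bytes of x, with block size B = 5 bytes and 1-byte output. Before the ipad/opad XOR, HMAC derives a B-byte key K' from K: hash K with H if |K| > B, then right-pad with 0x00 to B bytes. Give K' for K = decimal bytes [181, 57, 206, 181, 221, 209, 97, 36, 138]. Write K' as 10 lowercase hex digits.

3400000000

|K| = 9 > B = 5, so first hash the key.
H(K): XOR b5⊕39⊕ce⊕b5⊕dd⊕d1⊕61⊕24⊕8a = 34.
Zero-pad H(K) = 34 to 5 bytes: K' = 34 00 00 00 00.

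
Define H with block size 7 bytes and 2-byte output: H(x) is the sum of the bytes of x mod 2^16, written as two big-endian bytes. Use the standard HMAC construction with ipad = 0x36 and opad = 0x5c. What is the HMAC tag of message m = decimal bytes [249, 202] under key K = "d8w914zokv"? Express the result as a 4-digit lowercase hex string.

02a8

Key "d8w914zokv" = 64 38 77 39 31 34 7a 6f 6b 76 is 10 bytes > B = 7, so hash it first: H(key) = 03 7b, then zero-pad to 7 bytes: K' = 03 7b 00 00 00 00 00.
K' ⊕ ipad = 35 4d 36 36 36 36 36.  K' ⊕ opad = 5f 27 5c 5c 5c 5c 5c.
Inner input = (K'⊕ipad) ∥ m = 35 4d 36 36 36 36 36 ∥ f9 ca.
Inner hash: sum = 53+77+54+54+54+54+54+249+202 = 851 → 03 53.
Outer input = (K'⊕opad) ∥ inner = 5f 27 5c 5c 5c 5c 5c ∥ 03 53.
Outer hash (tag): sum = 95+39+92+92+92+92+92+3+83 = 680 → 02 a8.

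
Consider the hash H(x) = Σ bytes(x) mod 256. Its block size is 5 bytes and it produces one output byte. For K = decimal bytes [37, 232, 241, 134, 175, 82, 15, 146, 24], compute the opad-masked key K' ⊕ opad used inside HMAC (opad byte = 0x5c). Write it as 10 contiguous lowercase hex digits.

625c5c5c5c

Key decimal bytes [37, 232, 241, 134, 175, 82, 15, 146, 24] = 25 e8 f1 86 af 52 0f 92 18 is 9 bytes > B = 5, so hash it first: H(key) = 3e, then zero-pad to 5 bytes: K' = 3e 00 00 00 00.
XOR each byte with 0x5c: 3e⊕5c=62, 00⊕5c=5c, 00⊕5c=5c, 00⊕5c=5c, 00⊕5c=5c.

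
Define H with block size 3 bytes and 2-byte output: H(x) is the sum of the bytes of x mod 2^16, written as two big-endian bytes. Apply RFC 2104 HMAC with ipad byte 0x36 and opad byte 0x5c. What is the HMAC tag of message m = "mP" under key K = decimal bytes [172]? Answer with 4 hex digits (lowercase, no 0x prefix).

Key decimal bytes [172] = ac is 1 byte ≤ B = 3; zero-pad to 3 bytes: K' = ac 00 00.
K' ⊕ ipad = 9a 36 36.  K' ⊕ opad = f0 5c 5c.
Inner input = (K'⊕ipad) ∥ m = 9a 36 36 ∥ 6d 50.
Inner hash: sum = 154+54+54+109+80 = 451 → 01 c3.
Outer input = (K'⊕opad) ∥ inner = f0 5c 5c ∥ 01 c3.
Outer hash (tag): sum = 240+92+92+1+195 = 620 → 02 6c.

026c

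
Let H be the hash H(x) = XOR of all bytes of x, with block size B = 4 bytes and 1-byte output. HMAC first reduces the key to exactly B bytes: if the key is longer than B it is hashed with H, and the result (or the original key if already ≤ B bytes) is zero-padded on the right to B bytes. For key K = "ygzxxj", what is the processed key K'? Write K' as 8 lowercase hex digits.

0e000000

|K| = 6 > B = 4, so first hash the key.
H(K): XOR 79⊕67⊕7a⊕78⊕78⊕6a = 0e.
Zero-pad H(K) = 0e to 4 bytes: K' = 0e 00 00 00.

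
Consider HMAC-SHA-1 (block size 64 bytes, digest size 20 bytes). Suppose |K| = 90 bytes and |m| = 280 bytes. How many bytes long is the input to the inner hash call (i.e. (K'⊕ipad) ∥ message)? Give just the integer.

344

Key is 90 > 64 bytes, so it is hashed to 20 bytes then zero-padded to 64: |K'| = 64.
Inner input = (K'⊕ipad) ∥ m → 64 + 280 = 344 bytes.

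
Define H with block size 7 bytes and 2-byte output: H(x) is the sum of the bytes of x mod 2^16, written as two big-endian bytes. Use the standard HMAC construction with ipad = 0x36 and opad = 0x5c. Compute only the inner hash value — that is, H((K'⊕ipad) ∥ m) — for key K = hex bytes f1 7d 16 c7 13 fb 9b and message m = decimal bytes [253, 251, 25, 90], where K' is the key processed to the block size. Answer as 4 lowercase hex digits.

Key hex bytes f1 7d 16 c7 13 fb 9b is exactly B = 7 bytes: K' = f1 7d 16 c7 13 fb 9b.
K' ⊕ ipad = c7 4b 20 f1 25 cd ad.
Inner input = c7 4b 20 f1 25 cd ad ∥ fd fb 19 5a.
Inner hash: sum = 199+75+32+241+37+205+173+253+251+25+90 = 1581 → 06 2d.

062d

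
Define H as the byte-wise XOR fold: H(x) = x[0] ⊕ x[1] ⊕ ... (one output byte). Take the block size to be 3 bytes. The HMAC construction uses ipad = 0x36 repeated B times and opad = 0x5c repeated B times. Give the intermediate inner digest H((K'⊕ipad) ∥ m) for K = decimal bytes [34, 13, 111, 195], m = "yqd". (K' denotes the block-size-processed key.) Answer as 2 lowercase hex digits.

Key decimal bytes [34, 13, 111, 195] = 22 0d 6f c3 is 4 bytes > B = 3, so hash it first: H(key) = 83, then zero-pad to 3 bytes: K' = 83 00 00.
K' ⊕ ipad = b5 36 36.
Inner input = b5 36 36 ∥ 79 71 64.
Inner hash: XOR b5⊕36⊕36⊕79⊕71⊕64 = d9.

d9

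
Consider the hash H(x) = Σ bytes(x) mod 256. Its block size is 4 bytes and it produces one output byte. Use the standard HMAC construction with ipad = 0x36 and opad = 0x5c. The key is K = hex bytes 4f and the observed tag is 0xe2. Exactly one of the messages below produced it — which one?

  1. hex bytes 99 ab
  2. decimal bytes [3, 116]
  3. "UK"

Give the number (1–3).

Key hex bytes 4f is 1 byte ≤ B = 4; zero-pad to 4 bytes: K' = 4f 00 00 00.
K' ⊕ ipad = 79 36 36 36; K' ⊕ opad = 13 5c 5c 5c.
m1: inner = H(79 36 36 36 99 ab) = 5f; tag = H(13 5c 5c 5c 5f) = 86
m2: inner = H(79 36 36 36 03 74) = 92; tag = H(13 5c 5c 5c 92) = b9
m3: inner = H(79 36 36 36 55 4b) = bb; tag = H(13 5c 5c 5c bb) = e2 ← matches

3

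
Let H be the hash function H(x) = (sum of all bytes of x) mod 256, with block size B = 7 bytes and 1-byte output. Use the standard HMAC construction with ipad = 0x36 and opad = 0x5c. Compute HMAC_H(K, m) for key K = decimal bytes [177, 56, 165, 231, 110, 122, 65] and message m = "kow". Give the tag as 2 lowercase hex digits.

df

Key decimal bytes [177, 56, 165, 231, 110, 122, 65] = b1 38 a5 e7 6e 7a 41 is exactly B = 7 bytes: K' = b1 38 a5 e7 6e 7a 41.
K' ⊕ ipad = 87 0e 93 d1 58 4c 77.  K' ⊕ opad = ed 64 f9 bb 32 26 1d.
Inner input = (K'⊕ipad) ∥ m = 87 0e 93 d1 58 4c 77 ∥ 6b 6f 77.
Inner hash: sum = 135+14+147+209+88+76+119+107+111+119 = 1125; mod 256 = 101 → 65.
Outer input = (K'⊕opad) ∥ inner = ed 64 f9 bb 32 26 1d ∥ 65.
Outer hash (tag): sum = 237+100+249+187+50+38+29+101 = 991; mod 256 = 223 → df.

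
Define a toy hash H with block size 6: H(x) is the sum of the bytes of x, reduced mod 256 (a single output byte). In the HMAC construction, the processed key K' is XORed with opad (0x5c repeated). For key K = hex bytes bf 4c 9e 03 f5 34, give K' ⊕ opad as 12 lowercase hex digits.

e310c25fa968

Key hex bytes bf 4c 9e 03 f5 34 is exactly B = 6 bytes: K' = bf 4c 9e 03 f5 34.
XOR each byte with 0x5c: bf⊕5c=e3, 4c⊕5c=10, 9e⊕5c=c2, 03⊕5c=5f, f5⊕5c=a9, 34⊕5c=68.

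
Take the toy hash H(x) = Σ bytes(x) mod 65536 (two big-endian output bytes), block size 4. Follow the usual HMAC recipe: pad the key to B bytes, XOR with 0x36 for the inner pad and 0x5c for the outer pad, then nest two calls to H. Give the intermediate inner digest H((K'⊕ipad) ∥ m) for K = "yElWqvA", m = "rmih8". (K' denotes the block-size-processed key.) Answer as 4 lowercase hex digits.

0327

Key "yElWqvA" = 79 45 6c 57 71 76 41 is 7 bytes > B = 4, so hash it first: H(key) = 02 a9, then zero-pad to 4 bytes: K' = 02 a9 00 00.
K' ⊕ ipad = 34 9f 36 36.
Inner input = 34 9f 36 36 ∥ 72 6d 69 68 38.
Inner hash: sum = 52+159+54+54+114+109+105+104+56 = 807 → 03 27.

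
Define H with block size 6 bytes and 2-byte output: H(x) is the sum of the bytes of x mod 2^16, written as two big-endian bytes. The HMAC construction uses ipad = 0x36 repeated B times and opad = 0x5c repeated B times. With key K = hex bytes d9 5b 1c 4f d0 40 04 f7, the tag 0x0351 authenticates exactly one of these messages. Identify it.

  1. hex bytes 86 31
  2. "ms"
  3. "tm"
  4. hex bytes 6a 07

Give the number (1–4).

3

Key hex bytes d9 5b 1c 4f d0 40 04 f7 is 8 bytes > B = 6, so hash it first: H(key) = 03 aa, then zero-pad to 6 bytes: K' = 03 aa 00 00 00 00.
K' ⊕ ipad = 35 9c 36 36 36 36; K' ⊕ opad = 5f f6 5c 5c 5c 5c.
m1: inner = H(35 9c 36 36 36 36 86 31) = 02 60; tag = H(5f f6 5c 5c 5c 5c 02 60) = 0327
m2: inner = H(35 9c 36 36 36 36 6d 73) = 02 89; tag = H(5f f6 5c 5c 5c 5c 02 89) = 0350
m3: inner = H(35 9c 36 36 36 36 74 6d) = 02 8a; tag = H(5f f6 5c 5c 5c 5c 02 8a) = 0351 ← matches
m4: inner = H(35 9c 36 36 36 36 6a 07) = 02 1a; tag = H(5f f6 5c 5c 5c 5c 02 1a) = 02e1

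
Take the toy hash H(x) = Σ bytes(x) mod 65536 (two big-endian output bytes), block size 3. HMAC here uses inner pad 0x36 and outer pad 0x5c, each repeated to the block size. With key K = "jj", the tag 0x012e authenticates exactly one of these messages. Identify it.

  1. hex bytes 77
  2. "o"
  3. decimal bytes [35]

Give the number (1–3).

1

Key "jj" = 6a 6a is 2 bytes ≤ B = 3; zero-pad to 3 bytes: K' = 6a 6a 00.
K' ⊕ ipad = 5c 5c 36; K' ⊕ opad = 36 36 5c.
m1: inner = H(5c 5c 36 77) = 01 65; tag = H(36 36 5c 01 65) = 012e ← matches
m2: inner = H(5c 5c 36 6f) = 01 5d; tag = H(36 36 5c 01 5d) = 0126
m3: inner = H(5c 5c 36 23) = 01 11; tag = H(36 36 5c 01 11) = 00da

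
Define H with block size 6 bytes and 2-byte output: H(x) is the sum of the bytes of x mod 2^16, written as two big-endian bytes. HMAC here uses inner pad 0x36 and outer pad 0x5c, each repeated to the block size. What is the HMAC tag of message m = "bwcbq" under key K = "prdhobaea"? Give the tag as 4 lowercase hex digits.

0378

Key "prdhobaea" = 70 72 64 68 6f 62 61 65 61 is 9 bytes > B = 6, so hash it first: H(key) = 03 a6, then zero-pad to 6 bytes: K' = 03 a6 00 00 00 00.
K' ⊕ ipad = 35 90 36 36 36 36.  K' ⊕ opad = 5f fa 5c 5c 5c 5c.
Inner input = (K'⊕ipad) ∥ m = 35 90 36 36 36 36 ∥ 62 77 63 62 71.
Inner hash: sum = 53+144+54+54+54+54+98+119+99+98+113 = 940 → 03 ac.
Outer input = (K'⊕opad) ∥ inner = 5f fa 5c 5c 5c 5c ∥ 03 ac.
Outer hash (tag): sum = 95+250+92+92+92+92+3+172 = 888 → 03 78.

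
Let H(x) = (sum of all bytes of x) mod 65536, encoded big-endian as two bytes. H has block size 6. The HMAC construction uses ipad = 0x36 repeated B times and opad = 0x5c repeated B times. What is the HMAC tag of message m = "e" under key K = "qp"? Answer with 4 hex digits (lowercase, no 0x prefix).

Key "qp" = 71 70 is 2 bytes ≤ B = 6; zero-pad to 6 bytes: K' = 71 70 00 00 00 00.
K' ⊕ ipad = 47 46 36 36 36 36.  K' ⊕ opad = 2d 2c 5c 5c 5c 5c.
Inner input = (K'⊕ipad) ∥ m = 47 46 36 36 36 36 ∥ 65.
Inner hash: sum = 71+70+54+54+54+54+101 = 458 → 01 ca.
Outer input = (K'⊕opad) ∥ inner = 2d 2c 5c 5c 5c 5c ∥ 01 ca.
Outer hash (tag): sum = 45+44+92+92+92+92+1+202 = 660 → 02 94.

0294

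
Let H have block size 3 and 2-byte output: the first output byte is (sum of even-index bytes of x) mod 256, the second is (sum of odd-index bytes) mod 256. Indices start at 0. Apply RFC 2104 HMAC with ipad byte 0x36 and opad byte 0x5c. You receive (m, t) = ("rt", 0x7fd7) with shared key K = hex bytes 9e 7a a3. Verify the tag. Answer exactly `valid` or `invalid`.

valid

Key hex bytes 9e 7a a3 is exactly B = 3 bytes: K' = 9e 7a a3.
K' ⊕ ipad = a8 4c 95; K' ⊕ opad = c2 26 ff.
Inner hash: even-index sum = 433 mod 256 = 177; odd-index sum = 190 mod 256 = 190 → b1 be.
Outer hash (recomputed tag): even-index sum = 639 mod 256 = 127; odd-index sum = 215 mod 256 = 215 → 7f d7.
Recomputed tag = 7fd7; claimed = 7fd7 → match.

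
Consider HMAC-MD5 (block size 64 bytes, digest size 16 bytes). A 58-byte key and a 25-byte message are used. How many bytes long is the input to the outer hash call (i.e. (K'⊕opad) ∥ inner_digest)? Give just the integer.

Key is 58 ≤ 64 bytes, zero-padded: |K'| = 64.
Outer input = (K'⊕opad) ∥ H(inner) → 64 + 16 = 80 bytes.

80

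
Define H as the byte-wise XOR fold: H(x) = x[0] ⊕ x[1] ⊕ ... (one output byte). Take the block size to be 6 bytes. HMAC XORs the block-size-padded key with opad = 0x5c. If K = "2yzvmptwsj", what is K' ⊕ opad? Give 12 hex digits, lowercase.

1c5c5c5c5c5c

Key "2yzvmptwsj" = 32 79 7a 76 6d 70 74 77 73 6a is 10 bytes > B = 6, so hash it first: H(key) = 40, then zero-pad to 6 bytes: K' = 40 00 00 00 00 00.
XOR each byte with 0x5c: 40⊕5c=1c, 00⊕5c=5c, 00⊕5c=5c, 00⊕5c=5c, 00⊕5c=5c, 00⊕5c=5c.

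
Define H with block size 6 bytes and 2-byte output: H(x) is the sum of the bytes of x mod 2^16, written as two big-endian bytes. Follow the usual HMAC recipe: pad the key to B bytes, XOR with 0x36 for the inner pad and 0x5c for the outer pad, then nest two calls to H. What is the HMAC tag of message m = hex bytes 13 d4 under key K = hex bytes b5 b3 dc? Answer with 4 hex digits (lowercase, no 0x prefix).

03ea

Key hex bytes b5 b3 dc is 3 bytes ≤ B = 6; zero-pad to 6 bytes: K' = b5 b3 dc 00 00 00.
K' ⊕ ipad = 83 85 ea 36 36 36.  K' ⊕ opad = e9 ef 80 5c 5c 5c.
Inner input = (K'⊕ipad) ∥ m = 83 85 ea 36 36 36 ∥ 13 d4.
Inner hash: sum = 131+133+234+54+54+54+19+212 = 891 → 03 7b.
Outer input = (K'⊕opad) ∥ inner = e9 ef 80 5c 5c 5c ∥ 03 7b.
Outer hash (tag): sum = 233+239+128+92+92+92+3+123 = 1002 → 03 ea.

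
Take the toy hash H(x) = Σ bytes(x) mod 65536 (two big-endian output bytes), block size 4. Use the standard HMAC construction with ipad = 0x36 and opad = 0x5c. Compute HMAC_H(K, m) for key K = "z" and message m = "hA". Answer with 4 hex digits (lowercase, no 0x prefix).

Key "z" = 7a is 1 byte ≤ B = 4; zero-pad to 4 bytes: K' = 7a 00 00 00.
K' ⊕ ipad = 4c 36 36 36.  K' ⊕ opad = 26 5c 5c 5c.
Inner input = (K'⊕ipad) ∥ m = 4c 36 36 36 ∥ 68 41.
Inner hash: sum = 76+54+54+54+104+65 = 407 → 01 97.
Outer input = (K'⊕opad) ∥ inner = 26 5c 5c 5c ∥ 01 97.
Outer hash (tag): sum = 38+92+92+92+1+151 = 466 → 01 d2.

01d2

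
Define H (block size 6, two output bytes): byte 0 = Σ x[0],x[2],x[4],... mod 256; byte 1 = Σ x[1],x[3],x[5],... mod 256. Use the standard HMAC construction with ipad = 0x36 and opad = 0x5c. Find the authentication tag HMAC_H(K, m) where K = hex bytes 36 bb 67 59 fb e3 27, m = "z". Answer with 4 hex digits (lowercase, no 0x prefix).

Key hex bytes 36 bb 67 59 fb e3 27 is 7 bytes > B = 6, so hash it first: H(key) = bf f7, then zero-pad to 6 bytes: K' = bf f7 00 00 00 00.
K' ⊕ ipad = 89 c1 36 36 36 36.  K' ⊕ opad = e3 ab 5c 5c 5c 5c.
Inner input = (K'⊕ipad) ∥ m = 89 c1 36 36 36 36 ∥ 7a.
Inner hash: even-index sum = 367 mod 256 = 111; odd-index sum = 301 mod 256 = 45 → 6f 2d.
Outer input = (K'⊕opad) ∥ inner = e3 ab 5c 5c 5c 5c ∥ 6f 2d.
Outer hash (tag): even-index sum = 522 mod 256 = 10; odd-index sum = 400 mod 256 = 144 → 0a 90.

0a90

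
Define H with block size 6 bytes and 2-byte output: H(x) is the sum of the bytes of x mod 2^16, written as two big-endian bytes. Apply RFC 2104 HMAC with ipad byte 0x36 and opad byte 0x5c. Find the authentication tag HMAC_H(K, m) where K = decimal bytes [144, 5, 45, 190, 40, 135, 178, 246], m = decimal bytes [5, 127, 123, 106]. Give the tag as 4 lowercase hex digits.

Key decimal bytes [144, 5, 45, 190, 40, 135, 178, 246] = 90 05 2d be 28 87 b2 f6 is 8 bytes > B = 6, so hash it first: H(key) = 03 d7, then zero-pad to 6 bytes: K' = 03 d7 00 00 00 00.
K' ⊕ ipad = 35 e1 36 36 36 36.  K' ⊕ opad = 5f 8b 5c 5c 5c 5c.
Inner input = (K'⊕ipad) ∥ m = 35 e1 36 36 36 36 ∥ 05 7f 7b 6a.
Inner hash: sum = 53+225+54+54+54+54+5+127+123+106 = 855 → 03 57.
Outer input = (K'⊕opad) ∥ inner = 5f 8b 5c 5c 5c 5c ∥ 03 57.
Outer hash (tag): sum = 95+139+92+92+92+92+3+87 = 692 → 02 b4.

02b4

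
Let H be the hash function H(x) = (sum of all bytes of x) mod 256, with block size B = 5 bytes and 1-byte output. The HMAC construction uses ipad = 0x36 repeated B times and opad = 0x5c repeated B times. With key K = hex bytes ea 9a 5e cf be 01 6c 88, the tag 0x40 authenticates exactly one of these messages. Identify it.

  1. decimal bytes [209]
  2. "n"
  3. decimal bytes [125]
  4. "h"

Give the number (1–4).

Key hex bytes ea 9a 5e cf be 01 6c 88 is 8 bytes > B = 5, so hash it first: H(key) = 64, then zero-pad to 5 bytes: K' = 64 00 00 00 00.
K' ⊕ ipad = 52 36 36 36 36; K' ⊕ opad = 38 5c 5c 5c 5c.
m1: inner = H(52 36 36 36 36 d1) = fb; tag = H(38 5c 5c 5c 5c fb) = a3
m2: inner = H(52 36 36 36 36 6e) = 98; tag = H(38 5c 5c 5c 5c 98) = 40 ← matches
m3: inner = H(52 36 36 36 36 7d) = a7; tag = H(38 5c 5c 5c 5c a7) = 4f
m4: inner = H(52 36 36 36 36 68) = 92; tag = H(38 5c 5c 5c 5c 92) = 3a

2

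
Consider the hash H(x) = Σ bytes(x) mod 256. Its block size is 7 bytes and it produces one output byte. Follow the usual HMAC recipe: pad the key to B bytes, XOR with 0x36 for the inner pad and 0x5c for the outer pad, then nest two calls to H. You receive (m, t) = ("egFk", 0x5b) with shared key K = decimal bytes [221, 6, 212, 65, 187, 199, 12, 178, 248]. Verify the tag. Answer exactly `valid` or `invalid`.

valid

Key decimal bytes [221, 6, 212, 65, 187, 199, 12, 178, 248] = dd 06 d4 41 bb c7 0c b2 f8 is 9 bytes > B = 7, so hash it first: H(key) = 30, then zero-pad to 7 bytes: K' = 30 00 00 00 00 00 00.
K' ⊕ ipad = 06 36 36 36 36 36 36; K' ⊕ opad = 6c 5c 5c 5c 5c 5c 5c.
Inner hash: sum = 6+54+54+54+54+54+54+101+103+70+107 = 711; mod 256 = 199 → c7.
Outer hash (recomputed tag): sum = 108+92+92+92+92+92+92+199 = 859; mod 256 = 91 → 5b.
Recomputed tag = 5b; claimed = 5b → match.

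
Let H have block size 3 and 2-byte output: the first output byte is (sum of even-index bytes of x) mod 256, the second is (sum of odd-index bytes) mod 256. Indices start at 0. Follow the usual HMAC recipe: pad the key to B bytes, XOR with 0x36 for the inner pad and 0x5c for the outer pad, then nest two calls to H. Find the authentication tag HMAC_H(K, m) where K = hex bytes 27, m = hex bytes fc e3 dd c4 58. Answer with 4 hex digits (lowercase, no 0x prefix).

Key hex bytes 27 is 1 byte ≤ B = 3; zero-pad to 3 bytes: K' = 27 00 00.
K' ⊕ ipad = 11 36 36.  K' ⊕ opad = 7b 5c 5c.
Inner input = (K'⊕ipad) ∥ m = 11 36 36 ∥ fc e3 dd c4 58.
Inner hash: even-index sum = 494 mod 256 = 238; odd-index sum = 615 mod 256 = 103 → ee 67.
Outer input = (K'⊕opad) ∥ inner = 7b 5c 5c ∥ ee 67.
Outer hash (tag): even-index sum = 318 mod 256 = 62; odd-index sum = 330 mod 256 = 74 → 3e 4a.

3e4a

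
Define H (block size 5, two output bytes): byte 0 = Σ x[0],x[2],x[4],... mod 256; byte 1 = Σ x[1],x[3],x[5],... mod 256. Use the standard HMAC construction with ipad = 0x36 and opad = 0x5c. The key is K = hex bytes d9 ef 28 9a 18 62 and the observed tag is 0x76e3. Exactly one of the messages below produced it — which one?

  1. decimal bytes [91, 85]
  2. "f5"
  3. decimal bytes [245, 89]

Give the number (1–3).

Key hex bytes d9 ef 28 9a 18 62 is 6 bytes > B = 5, so hash it first: H(key) = 19 eb, then zero-pad to 5 bytes: K' = 19 eb 00 00 00.
K' ⊕ ipad = 2f dd 36 36 36; K' ⊕ opad = 45 b7 5c 5c 5c.
m1: inner = H(2f dd 36 36 36 5b 55) = f0 6e; tag = H(45 b7 5c 5c 5c f0 6e) = 6b03
m2: inner = H(2f dd 36 36 36 66 35) = d0 79; tag = H(45 b7 5c 5c 5c d0 79) = 76e3 ← matches
m3: inner = H(2f dd 36 36 36 f5 59) = f4 08; tag = H(45 b7 5c 5c 5c f4 08) = 0507

2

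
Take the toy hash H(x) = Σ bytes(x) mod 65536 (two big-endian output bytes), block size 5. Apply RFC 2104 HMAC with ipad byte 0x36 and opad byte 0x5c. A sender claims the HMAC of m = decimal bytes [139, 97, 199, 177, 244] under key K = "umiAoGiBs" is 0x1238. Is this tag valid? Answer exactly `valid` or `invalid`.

Key "umiAoGiBs" = 75 6d 69 41 6f 47 69 42 73 is 9 bytes > B = 5, so hash it first: H(key) = 03 60, then zero-pad to 5 bytes: K' = 03 60 00 00 00.
K' ⊕ ipad = 35 56 36 36 36; K' ⊕ opad = 5f 3c 5c 5c 5c.
Inner hash: sum = 53+86+54+54+54+139+97+199+177+244 = 1157 → 04 85.
Outer hash (recomputed tag): sum = 95+60+92+92+92+4+133 = 568 → 02 38.
Recomputed tag = 0238; claimed = 1238 → mismatch.

invalid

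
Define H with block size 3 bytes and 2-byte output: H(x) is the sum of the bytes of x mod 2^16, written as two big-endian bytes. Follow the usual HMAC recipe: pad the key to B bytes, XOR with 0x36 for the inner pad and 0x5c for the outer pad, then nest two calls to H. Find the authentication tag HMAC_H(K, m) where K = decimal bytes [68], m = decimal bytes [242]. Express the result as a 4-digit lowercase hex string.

Key decimal bytes [68] = 44 is 1 byte ≤ B = 3; zero-pad to 3 bytes: K' = 44 00 00.
K' ⊕ ipad = 72 36 36.  K' ⊕ opad = 18 5c 5c.
Inner input = (K'⊕ipad) ∥ m = 72 36 36 ∥ f2.
Inner hash: sum = 114+54+54+242 = 464 → 01 d0.
Outer input = (K'⊕opad) ∥ inner = 18 5c 5c ∥ 01 d0.
Outer hash (tag): sum = 24+92+92+1+208 = 417 → 01 a1.

01a1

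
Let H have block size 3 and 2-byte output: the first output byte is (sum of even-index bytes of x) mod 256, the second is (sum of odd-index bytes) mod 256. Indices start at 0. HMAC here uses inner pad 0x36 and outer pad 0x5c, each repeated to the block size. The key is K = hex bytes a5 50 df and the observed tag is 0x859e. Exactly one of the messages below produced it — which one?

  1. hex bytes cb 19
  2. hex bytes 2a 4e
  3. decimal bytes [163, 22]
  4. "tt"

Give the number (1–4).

3

Key hex bytes a5 50 df is exactly B = 3 bytes: K' = a5 50 df.
K' ⊕ ipad = 93 66 e9; K' ⊕ opad = f9 0c 83.
m1: inner = H(93 66 e9 cb 19) = 95 31; tag = H(f9 0c 83 95 31) = ada1
m2: inner = H(93 66 e9 2a 4e) = ca 90; tag = H(f9 0c 83 ca 90) = 0cd6
m3: inner = H(93 66 e9 a3 16) = 92 09; tag = H(f9 0c 83 92 09) = 859e ← matches
m4: inner = H(93 66 e9 74 74) = f0 da; tag = H(f9 0c 83 f0 da) = 56fc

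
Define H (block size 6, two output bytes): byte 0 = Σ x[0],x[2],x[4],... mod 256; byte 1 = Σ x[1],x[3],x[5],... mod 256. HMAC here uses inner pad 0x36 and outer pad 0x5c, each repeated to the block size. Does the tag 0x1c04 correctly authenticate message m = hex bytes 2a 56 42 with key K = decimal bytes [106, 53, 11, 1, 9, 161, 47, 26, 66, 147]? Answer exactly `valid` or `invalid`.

Key decimal bytes [106, 53, 11, 1, 9, 161, 47, 26, 66, 147] = 6a 35 0b 01 09 a1 2f 1a 42 93 is 10 bytes > B = 6, so hash it first: H(key) = ef 84, then zero-pad to 6 bytes: K' = ef 84 00 00 00 00.
K' ⊕ ipad = d9 b2 36 36 36 36; K' ⊕ opad = b3 d8 5c 5c 5c 5c.
Inner hash: even-index sum = 433 mod 256 = 177; odd-index sum = 372 mod 256 = 116 → b1 74.
Outer hash (recomputed tag): even-index sum = 540 mod 256 = 28; odd-index sum = 516 mod 256 = 4 → 1c 04.
Recomputed tag = 1c04; claimed = 1c04 → match.

valid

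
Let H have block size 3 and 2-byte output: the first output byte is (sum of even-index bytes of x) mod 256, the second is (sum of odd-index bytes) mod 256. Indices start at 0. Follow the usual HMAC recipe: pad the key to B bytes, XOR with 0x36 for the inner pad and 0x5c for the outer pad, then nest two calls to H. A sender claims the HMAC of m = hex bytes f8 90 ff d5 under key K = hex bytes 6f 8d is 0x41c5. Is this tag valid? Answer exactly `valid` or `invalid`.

Key hex bytes 6f 8d is 2 bytes ≤ B = 3; zero-pad to 3 bytes: K' = 6f 8d 00.
K' ⊕ ipad = 59 bb 36; K' ⊕ opad = 33 d1 5c.
Inner hash: even-index sum = 500 mod 256 = 244; odd-index sum = 690 mod 256 = 178 → f4 b2.
Outer hash (recomputed tag): even-index sum = 321 mod 256 = 65; odd-index sum = 453 mod 256 = 197 → 41 c5.
Recomputed tag = 41c5; claimed = 41c5 → match.

valid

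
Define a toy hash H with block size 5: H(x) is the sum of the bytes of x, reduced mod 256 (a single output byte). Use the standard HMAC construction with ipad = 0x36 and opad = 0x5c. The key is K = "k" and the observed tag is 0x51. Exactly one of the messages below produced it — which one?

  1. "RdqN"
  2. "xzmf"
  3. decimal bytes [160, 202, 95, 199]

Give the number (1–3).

Key "k" = 6b is 1 byte ≤ B = 5; zero-pad to 5 bytes: K' = 6b 00 00 00 00.
K' ⊕ ipad = 5d 36 36 36 36; K' ⊕ opad = 37 5c 5c 5c 5c.
m1: inner = H(5d 36 36 36 36 52 64 71 4e) = aa; tag = H(37 5c 5c 5c 5c aa) = 51 ← matches
m2: inner = H(5d 36 36 36 36 78 7a 6d 66) = fa; tag = H(37 5c 5c 5c 5c fa) = a1
m3: inner = H(5d 36 36 36 36 a0 ca 5f c7) = c5; tag = H(37 5c 5c 5c 5c c5) = 6c

1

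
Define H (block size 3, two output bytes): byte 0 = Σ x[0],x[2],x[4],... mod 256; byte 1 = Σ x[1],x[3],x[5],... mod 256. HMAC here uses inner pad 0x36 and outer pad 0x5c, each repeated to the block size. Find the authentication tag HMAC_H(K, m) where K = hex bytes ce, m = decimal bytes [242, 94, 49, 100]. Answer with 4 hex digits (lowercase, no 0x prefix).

474c

Key hex bytes ce is 1 byte ≤ B = 3; zero-pad to 3 bytes: K' = ce 00 00.
K' ⊕ ipad = f8 36 36.  K' ⊕ opad = 92 5c 5c.
Inner input = (K'⊕ipad) ∥ m = f8 36 36 ∥ f2 5e 31 64.
Inner hash: even-index sum = 496 mod 256 = 240; odd-index sum = 345 mod 256 = 89 → f0 59.
Outer input = (K'⊕opad) ∥ inner = 92 5c 5c ∥ f0 59.
Outer hash (tag): even-index sum = 327 mod 256 = 71; odd-index sum = 332 mod 256 = 76 → 47 4c.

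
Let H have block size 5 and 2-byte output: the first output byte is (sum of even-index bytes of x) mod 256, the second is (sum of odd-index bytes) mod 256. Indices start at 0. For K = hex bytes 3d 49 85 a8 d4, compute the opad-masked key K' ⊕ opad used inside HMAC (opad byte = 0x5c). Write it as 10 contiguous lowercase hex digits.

6115d9f488

Key hex bytes 3d 49 85 a8 d4 is exactly B = 5 bytes: K' = 3d 49 85 a8 d4.
XOR each byte with 0x5c: 3d⊕5c=61, 49⊕5c=15, 85⊕5c=d9, a8⊕5c=f4, d4⊕5c=88.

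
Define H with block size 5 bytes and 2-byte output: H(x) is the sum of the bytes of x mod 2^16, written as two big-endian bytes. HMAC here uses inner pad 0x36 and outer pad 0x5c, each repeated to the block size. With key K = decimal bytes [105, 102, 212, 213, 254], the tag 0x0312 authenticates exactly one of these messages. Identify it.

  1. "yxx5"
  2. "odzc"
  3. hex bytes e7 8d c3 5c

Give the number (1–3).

Key decimal bytes [105, 102, 212, 213, 254] = 69 66 d4 d5 fe is exactly B = 5 bytes: K' = 69 66 d4 d5 fe.
K' ⊕ ipad = 5f 50 e2 e3 c8; K' ⊕ opad = 35 3a 88 89 a2.
m1: inner = H(5f 50 e2 e3 c8 79 78 78 35) = 04 da; tag = H(35 3a 88 89 a2 04 da) = 0300
m2: inner = H(5f 50 e2 e3 c8 6f 64 7a 63) = 04 ec; tag = H(35 3a 88 89 a2 04 ec) = 0312 ← matches
m3: inner = H(5f 50 e2 e3 c8 e7 8d c3 5c) = 05 cf; tag = H(35 3a 88 89 a2 05 cf) = 02f6

2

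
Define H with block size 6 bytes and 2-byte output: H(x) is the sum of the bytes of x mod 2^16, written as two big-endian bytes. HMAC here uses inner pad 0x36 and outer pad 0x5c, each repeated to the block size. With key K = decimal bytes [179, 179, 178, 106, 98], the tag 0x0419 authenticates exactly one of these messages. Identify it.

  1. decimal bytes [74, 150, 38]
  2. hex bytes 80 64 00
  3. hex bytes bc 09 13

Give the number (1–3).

1

Key decimal bytes [179, 179, 178, 106, 98] = b3 b3 b2 6a 62 is 5 bytes ≤ B = 6; zero-pad to 6 bytes: K' = b3 b3 b2 6a 62 00.
K' ⊕ ipad = 85 85 84 5c 54 36; K' ⊕ opad = ef ef ee 36 3e 5c.
m1: inner = H(85 85 84 5c 54 36 4a 96 26) = 03 7a; tag = H(ef ef ee 36 3e 5c 03 7a) = 0419 ← matches
m2: inner = H(85 85 84 5c 54 36 80 64 00) = 03 58; tag = H(ef ef ee 36 3e 5c 03 58) = 03f7
m3: inner = H(85 85 84 5c 54 36 bc 09 13) = 03 4c; tag = H(ef ef ee 36 3e 5c 03 4c) = 03eb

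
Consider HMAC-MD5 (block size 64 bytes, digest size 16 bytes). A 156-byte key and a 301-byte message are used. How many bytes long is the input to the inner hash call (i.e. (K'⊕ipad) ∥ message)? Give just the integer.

Key is 156 > 64 bytes, so it is hashed to 16 bytes then zero-padded to 64: |K'| = 64.
Inner input = (K'⊕ipad) ∥ m → 64 + 301 = 365 bytes.

365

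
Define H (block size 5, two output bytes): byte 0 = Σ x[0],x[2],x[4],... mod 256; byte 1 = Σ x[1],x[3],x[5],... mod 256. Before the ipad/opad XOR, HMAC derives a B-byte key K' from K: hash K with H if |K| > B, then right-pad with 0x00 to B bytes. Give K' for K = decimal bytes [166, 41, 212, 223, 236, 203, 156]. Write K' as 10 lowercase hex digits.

02d3000000

|K| = 7 > B = 5, so first hash the key.
H(K): even-index sum = 770 mod 256 = 2; odd-index sum = 467 mod 256 = 211 → 02 d3.
Zero-pad H(K) = 02 d3 to 5 bytes: K' = 02 d3 00 00 00.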